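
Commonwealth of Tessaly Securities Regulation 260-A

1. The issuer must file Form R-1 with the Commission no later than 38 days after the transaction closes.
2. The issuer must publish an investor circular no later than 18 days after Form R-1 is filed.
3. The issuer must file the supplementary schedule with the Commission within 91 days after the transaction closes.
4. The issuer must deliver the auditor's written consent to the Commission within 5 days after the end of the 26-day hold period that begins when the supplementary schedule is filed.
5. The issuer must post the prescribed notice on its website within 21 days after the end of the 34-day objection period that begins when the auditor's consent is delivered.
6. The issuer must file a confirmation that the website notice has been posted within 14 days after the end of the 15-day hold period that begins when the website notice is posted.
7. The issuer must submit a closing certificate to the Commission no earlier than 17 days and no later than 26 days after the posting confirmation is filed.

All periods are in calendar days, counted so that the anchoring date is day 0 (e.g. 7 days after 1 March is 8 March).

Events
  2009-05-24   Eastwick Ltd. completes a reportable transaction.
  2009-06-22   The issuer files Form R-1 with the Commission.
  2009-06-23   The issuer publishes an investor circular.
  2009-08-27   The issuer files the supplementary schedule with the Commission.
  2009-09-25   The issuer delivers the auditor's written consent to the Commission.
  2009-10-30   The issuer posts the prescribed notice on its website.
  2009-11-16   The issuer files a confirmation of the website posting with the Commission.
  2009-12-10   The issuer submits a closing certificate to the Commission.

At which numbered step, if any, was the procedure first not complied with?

Step 3

Step 1 — counting 38 days from 2009-05-24 (when the transaction closes) gives a deadline of 2009-07-01; 2009-06-22 is within that limit.
Step 2 — counting 18 days from 2009-06-22 (when Form R-1 is filed) gives a deadline of 2009-07-10; completed 2009-06-23, before the deadline.
Step 3 — counting 91 days from 2009-05-24 (when the transaction closes) gives a deadline of 2009-08-23; 2009-08-27 misses that deadline by 4 days.
No need to go further; step 3 was not satisfied.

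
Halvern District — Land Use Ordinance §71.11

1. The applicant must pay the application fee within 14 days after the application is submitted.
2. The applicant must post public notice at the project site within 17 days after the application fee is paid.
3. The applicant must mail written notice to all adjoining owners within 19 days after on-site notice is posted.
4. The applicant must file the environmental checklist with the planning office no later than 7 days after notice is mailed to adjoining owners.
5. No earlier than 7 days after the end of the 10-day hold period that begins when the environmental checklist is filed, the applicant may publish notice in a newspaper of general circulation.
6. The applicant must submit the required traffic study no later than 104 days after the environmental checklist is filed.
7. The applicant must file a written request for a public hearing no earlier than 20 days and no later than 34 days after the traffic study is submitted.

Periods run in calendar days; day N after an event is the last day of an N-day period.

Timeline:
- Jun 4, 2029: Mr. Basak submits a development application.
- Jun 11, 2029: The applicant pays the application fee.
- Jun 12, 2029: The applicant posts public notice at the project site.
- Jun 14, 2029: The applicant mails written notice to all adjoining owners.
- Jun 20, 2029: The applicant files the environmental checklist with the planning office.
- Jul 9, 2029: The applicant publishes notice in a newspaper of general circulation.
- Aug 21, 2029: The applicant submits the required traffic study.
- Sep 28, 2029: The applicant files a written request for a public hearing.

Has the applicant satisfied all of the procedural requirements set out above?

No

Step 1: 14 days after Jun 4, 2029 (when the application is submitted) is Jun 18, 2029; completed Jun 11, 2029, before the deadline.
Step 2: 17 days after Jun 11, 2029 (when the application fee is paid) is Jun 28, 2029; completed Jun 12, 2029, before the deadline.
Step 3: 19 days after Jun 12, 2029 (when on-site notice is posted) is Jul 1, 2029; done Jun 14, 2029 — timely.
Step 4: 7 days after Jun 14, 2029 (when notice is mailed to adjoining owners) is Jun 21, 2029; completed Jun 20, 2029, before the deadline.
Step 5: the earliest permitted date is 7 days after Jun 30, 2029 (end of the 10-day hold period, which began when the environmental checklist is filed on Jun 20, 2029), i.e. Jul 7, 2029; Jul 9, 2029 is on or after that date.
Step 6: 104 days after Jun 20, 2029 (when the environmental checklist is filed) is Oct 2, 2029; done Aug 21, 2029 — timely.
Step 7: the window is 20–34 days after Aug 21, 2029 (when the traffic study is submitted), so Sep 10, 2029 through Sep 24, 2029; done Sep 28, 2029 — 4 days after the window closed.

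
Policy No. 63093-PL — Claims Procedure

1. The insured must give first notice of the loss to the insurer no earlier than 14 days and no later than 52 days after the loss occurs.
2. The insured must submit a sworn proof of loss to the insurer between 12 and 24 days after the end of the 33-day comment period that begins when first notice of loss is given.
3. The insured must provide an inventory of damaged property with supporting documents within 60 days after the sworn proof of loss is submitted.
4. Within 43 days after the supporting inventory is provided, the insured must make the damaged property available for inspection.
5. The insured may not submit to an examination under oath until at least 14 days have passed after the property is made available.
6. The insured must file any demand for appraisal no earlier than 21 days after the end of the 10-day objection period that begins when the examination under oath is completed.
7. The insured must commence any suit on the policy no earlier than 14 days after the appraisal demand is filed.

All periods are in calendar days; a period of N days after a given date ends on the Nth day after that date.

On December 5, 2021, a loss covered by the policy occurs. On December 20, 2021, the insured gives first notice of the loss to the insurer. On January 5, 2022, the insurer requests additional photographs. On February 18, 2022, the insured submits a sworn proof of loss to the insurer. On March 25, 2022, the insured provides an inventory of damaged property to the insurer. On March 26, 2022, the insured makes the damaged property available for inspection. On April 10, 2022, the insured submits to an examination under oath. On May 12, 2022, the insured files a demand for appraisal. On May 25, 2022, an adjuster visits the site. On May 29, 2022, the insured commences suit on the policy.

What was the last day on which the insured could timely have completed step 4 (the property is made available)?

May 7, 2022

Step 4 runs from March 25, 2022, when the supporting inventory is provided. 43 days after March 25, 2022 is May 7, 2022.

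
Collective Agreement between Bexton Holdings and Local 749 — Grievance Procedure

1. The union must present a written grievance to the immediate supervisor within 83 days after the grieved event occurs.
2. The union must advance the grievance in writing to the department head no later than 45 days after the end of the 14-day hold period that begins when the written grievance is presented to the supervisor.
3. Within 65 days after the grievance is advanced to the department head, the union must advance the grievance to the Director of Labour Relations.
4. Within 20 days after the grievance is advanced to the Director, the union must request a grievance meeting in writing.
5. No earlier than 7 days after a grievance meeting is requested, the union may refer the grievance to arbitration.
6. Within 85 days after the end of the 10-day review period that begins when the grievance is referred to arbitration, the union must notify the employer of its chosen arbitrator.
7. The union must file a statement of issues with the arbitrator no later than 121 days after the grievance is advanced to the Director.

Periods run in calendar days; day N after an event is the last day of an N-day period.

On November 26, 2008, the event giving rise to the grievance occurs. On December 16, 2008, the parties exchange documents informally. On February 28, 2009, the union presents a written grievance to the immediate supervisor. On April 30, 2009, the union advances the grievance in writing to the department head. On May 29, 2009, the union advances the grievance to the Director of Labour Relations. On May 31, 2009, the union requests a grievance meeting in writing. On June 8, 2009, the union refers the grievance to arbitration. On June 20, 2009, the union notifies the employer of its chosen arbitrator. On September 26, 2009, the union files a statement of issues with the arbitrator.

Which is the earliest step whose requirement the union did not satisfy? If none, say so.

Step 1 — counting 83 days from November 26, 2008 (when the grieved event occurs) gives a deadline of February 17, 2009; not done until February 28, 2009, 11 days after the deadline.
Later steps need not be reached.

Step 1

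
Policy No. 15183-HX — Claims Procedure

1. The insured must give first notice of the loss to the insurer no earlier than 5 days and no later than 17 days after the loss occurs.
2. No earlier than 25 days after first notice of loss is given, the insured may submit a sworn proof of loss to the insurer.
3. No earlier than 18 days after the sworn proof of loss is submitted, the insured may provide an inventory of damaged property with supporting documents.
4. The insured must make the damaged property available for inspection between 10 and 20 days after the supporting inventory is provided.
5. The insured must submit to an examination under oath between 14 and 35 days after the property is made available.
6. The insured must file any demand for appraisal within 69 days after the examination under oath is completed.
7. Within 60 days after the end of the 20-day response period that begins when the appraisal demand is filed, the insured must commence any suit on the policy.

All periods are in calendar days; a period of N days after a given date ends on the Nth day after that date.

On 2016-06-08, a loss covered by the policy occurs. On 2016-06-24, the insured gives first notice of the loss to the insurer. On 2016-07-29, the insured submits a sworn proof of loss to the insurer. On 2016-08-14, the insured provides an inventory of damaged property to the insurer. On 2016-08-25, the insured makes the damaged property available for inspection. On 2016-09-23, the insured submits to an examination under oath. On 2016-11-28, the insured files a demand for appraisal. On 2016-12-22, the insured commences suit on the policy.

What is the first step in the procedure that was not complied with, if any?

Step 3

(1) the permitted window runs from 2016-06-08 + 5 = 2016-06-13 to 2016-06-08 + 17 = 2016-06-25; 2016-06-24 falls inside that range.
(2) permitted from 2016-06-24 + 25 days = 2016-07-19 onward; done 2016-07-29 — permitted.
(3) permitted from 2016-07-29 + 18 days = 2016-08-16 onward; acted on 2016-08-14, 2 days prematurely.
Later steps need not be reached.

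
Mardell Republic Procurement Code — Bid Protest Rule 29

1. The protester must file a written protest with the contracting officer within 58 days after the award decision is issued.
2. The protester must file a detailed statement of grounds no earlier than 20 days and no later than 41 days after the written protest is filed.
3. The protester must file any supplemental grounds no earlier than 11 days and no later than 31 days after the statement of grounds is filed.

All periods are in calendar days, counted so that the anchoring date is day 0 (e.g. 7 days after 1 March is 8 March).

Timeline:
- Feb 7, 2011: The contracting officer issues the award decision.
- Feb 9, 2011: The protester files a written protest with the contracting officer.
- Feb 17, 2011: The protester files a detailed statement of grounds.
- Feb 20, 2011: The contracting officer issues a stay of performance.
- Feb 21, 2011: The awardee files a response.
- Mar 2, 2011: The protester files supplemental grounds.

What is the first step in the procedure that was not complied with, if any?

(1) due by Feb 7, 2011 + 58 days = Apr 6, 2011; done Feb 9, 2011 — timely.
(2) the permitted window runs from Feb 9, 2011 + 20 = Mar 1, 2011 to Feb 9, 2011 + 41 = Mar 22, 2011; done Feb 17, 2011 — 12 days before the window opened.
The procedure was therefore not followed at step 2.

Step 2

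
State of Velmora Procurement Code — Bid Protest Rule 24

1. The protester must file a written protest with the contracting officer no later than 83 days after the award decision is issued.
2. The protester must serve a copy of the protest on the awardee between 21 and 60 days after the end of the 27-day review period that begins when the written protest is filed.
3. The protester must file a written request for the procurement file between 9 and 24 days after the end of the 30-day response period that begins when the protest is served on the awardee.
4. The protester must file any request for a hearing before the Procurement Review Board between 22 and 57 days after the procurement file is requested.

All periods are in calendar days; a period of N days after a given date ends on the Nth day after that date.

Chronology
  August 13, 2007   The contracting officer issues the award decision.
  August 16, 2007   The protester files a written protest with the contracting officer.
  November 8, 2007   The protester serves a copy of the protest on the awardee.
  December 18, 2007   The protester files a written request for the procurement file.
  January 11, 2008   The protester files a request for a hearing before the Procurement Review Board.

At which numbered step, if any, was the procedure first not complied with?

Step 1 — counting 83 days from August 13, 2007 (when the award decision is issued) gives a deadline of November 4, 2007; completed August 16, 2007, before the deadline.
Step 2 — 21 and 60 days from September 12, 2007 (end of the 27-day review period, which began when the written protest is filed on August 16, 2007) are October 3, 2007 and November 11, 2007 respectively; done November 8, 2007, which is between those dates.
Step 3 — 9 and 24 days from December 8, 2007 (end of the 30-day response period, which began when the protest is served on the awardee on November 8, 2007) are December 17, 2007 and January 1, 2008 respectively; done December 18, 2007 — within the window.
Step 4 — 22 and 57 days from December 18, 2007 (when the procurement file is requested) are January 9, 2008 and February 13, 2008 respectively; done January 11, 2008, which is between those dates.

None — every step was satisfied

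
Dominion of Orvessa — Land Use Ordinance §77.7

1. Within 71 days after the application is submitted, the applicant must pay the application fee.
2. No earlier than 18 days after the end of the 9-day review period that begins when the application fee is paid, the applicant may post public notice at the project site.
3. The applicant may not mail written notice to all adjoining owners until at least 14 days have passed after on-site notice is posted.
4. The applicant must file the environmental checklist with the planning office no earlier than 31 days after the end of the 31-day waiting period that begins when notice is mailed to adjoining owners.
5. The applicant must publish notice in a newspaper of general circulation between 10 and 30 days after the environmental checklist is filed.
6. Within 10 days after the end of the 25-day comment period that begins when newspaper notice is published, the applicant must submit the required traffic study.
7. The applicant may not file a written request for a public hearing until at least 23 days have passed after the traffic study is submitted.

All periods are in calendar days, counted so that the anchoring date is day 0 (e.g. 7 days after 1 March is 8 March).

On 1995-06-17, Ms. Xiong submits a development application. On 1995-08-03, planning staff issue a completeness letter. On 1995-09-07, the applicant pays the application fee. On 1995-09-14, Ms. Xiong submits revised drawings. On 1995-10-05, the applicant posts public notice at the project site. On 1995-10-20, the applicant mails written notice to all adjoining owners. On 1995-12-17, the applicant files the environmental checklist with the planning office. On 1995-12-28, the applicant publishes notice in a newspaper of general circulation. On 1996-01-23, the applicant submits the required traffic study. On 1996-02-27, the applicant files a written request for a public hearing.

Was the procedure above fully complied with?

No

Step 1 — counting 71 days from 1995-06-17 (when the application is submitted) gives a deadline of 1995-08-27; 1995-09-07 misses that deadline by 11 days.
The analysis stops there.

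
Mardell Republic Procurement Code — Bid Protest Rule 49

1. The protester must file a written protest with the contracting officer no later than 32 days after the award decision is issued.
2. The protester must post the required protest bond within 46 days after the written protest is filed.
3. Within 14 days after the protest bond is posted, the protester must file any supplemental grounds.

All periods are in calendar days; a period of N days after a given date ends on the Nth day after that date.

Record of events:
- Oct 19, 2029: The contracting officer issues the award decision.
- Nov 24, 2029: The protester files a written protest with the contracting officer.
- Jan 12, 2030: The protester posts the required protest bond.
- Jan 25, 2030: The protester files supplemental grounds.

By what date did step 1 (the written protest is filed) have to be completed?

Nov 20, 2029

Step 1 runs from Oct 19, 2029, when the award decision is issued. 32 days after Oct 19, 2029 is Nov 20, 2029.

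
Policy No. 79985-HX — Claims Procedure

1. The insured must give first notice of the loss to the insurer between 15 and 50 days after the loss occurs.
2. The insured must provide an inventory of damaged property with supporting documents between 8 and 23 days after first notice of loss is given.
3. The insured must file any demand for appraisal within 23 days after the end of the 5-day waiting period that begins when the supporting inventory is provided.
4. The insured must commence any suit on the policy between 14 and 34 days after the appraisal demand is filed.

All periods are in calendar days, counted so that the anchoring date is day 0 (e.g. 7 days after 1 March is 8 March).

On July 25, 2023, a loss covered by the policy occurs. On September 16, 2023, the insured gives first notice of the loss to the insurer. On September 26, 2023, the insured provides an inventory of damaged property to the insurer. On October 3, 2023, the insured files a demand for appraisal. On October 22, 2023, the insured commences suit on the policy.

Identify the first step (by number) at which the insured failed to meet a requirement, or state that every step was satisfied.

Step 1

Step 1 — 15 and 50 days from July 25, 2023 (when the loss occurs) are August 9, 2023 and September 13, 2023 respectively; September 16, 2023 is 3 days past the end of the window.
The analysis stops there.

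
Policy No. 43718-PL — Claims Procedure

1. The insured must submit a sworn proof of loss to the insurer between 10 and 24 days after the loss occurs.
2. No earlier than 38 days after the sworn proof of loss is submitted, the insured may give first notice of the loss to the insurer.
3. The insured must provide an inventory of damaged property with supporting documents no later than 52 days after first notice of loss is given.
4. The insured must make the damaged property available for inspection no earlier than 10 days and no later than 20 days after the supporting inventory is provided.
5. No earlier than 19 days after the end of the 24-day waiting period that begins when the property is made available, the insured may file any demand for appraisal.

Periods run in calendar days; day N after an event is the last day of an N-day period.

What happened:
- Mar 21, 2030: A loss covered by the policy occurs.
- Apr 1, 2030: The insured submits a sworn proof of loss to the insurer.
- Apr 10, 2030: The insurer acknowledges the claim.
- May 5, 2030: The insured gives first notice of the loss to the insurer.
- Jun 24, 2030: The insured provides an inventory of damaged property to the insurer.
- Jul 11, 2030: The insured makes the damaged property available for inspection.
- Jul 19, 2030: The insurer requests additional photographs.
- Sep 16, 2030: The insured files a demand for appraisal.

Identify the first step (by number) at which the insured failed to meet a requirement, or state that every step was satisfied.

Step 2

(1) the permitted window runs from Mar 21, 2030 + 10 = Mar 31, 2030 to Mar 21, 2030 + 24 = Apr 14, 2030; done Apr 1, 2030 — within the window.
(2) permitted from Apr 1, 2030 + 38 days = May 9, 2030 onward; May 5, 2030 is 4 days before the earliest permitted date.
Later steps need not be reached.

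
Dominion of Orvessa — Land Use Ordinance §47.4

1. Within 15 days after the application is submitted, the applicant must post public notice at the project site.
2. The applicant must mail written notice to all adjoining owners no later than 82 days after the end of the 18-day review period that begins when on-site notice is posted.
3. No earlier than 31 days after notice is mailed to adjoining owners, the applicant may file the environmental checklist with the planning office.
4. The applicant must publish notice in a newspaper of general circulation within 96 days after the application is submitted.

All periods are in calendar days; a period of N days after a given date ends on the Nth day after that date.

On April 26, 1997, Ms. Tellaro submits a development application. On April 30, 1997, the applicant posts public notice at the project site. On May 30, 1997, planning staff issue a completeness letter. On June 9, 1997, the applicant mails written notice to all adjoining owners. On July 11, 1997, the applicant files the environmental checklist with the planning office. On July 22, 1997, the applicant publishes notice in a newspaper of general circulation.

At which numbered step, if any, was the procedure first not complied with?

Step 1: 15 days after April 26, 1997 (when the application is submitted) is May 11, 1997; done April 30, 1997 — timely.
Step 2: 82 days after May 18, 1997 (end of the 18-day review period, which began when on-site notice is posted on April 30, 1997) is August 8, 1997; done June 9, 1997 — timely.
Step 3: the earliest permitted date is 31 days after June 9, 1997 (when notice is mailed to adjoining owners), i.e. July 10, 1997; done July 11, 1997 — permitted.
Step 4: 96 days after April 26, 1997 (when the application is submitted) is July 31, 1997; completed July 22, 1997, before the deadline.

None — every step was satisfied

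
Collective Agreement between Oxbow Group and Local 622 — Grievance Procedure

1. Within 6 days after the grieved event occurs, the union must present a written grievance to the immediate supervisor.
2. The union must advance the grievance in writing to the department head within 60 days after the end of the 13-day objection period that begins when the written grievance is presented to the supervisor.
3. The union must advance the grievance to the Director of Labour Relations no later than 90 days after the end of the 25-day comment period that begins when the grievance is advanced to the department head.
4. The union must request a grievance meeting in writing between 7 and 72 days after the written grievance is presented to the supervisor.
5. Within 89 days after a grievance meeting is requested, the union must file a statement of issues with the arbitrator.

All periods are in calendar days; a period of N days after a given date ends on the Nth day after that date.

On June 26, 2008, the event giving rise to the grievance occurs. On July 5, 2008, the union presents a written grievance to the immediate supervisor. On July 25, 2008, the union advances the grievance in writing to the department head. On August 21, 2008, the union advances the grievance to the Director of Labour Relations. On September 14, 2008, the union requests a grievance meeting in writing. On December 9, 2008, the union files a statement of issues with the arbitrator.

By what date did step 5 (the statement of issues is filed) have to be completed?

December 12, 2008

Step 5 runs from September 14, 2008, when a grievance meeting is requested. 89 days after September 14, 2008 is December 12, 2008.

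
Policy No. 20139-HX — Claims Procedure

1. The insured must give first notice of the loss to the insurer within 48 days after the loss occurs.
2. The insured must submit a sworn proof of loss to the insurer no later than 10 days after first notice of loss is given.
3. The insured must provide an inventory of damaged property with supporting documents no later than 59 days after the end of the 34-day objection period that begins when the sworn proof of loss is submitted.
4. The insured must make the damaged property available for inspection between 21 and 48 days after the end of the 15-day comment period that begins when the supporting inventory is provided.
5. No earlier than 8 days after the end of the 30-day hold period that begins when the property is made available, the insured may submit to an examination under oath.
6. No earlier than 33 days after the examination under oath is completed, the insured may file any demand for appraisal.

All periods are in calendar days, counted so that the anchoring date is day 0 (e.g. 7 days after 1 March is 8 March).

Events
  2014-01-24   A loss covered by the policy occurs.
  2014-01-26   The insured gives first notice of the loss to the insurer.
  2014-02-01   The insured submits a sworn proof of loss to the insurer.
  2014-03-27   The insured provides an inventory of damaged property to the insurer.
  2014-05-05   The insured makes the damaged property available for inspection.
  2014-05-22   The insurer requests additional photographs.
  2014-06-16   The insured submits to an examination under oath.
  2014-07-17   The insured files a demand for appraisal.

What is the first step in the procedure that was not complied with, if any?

(1) due by 2014-01-24 + 48 days = 2014-03-13; done 2014-01-26 — timely.
(2) due by 2014-01-26 + 10 days = 2014-02-05; completed 2014-02-01, before the deadline.
(3) due by 2014-03-07 + 59 days = 2014-05-05; 2014-03-27 is within that limit.
(4) the permitted window runs from 2014-04-11 + 21 = 2014-05-02 to 2014-04-11 + 48 = 2014-05-29; done 2014-05-05 — within the window.
(5) permitted from 2014-06-04 + 8 days = 2014-06-12 onward; done 2014-06-16, after the minimum wait.
(6) permitted from 2014-06-16 + 33 days = 2014-07-19 onward; acted on 2014-07-17, 2 days prematurely.

Step 6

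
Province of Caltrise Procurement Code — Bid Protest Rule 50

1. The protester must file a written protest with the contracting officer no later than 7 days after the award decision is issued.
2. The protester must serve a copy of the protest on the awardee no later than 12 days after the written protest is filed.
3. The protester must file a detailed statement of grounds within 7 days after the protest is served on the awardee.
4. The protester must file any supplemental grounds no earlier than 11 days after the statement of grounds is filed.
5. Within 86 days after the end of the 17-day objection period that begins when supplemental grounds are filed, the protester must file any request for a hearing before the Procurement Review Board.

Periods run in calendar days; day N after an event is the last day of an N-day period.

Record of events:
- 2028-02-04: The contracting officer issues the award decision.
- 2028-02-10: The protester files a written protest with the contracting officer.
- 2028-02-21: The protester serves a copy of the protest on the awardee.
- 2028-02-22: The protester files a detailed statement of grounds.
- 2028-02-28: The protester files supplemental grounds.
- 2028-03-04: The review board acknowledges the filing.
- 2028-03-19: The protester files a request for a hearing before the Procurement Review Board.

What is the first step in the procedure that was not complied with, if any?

Step 1: 7 days after 2028-02-04 (when the award decision is issued) is 2028-02-11; done 2028-02-10 — timely.
Step 2: 12 days after 2028-02-10 (when the written protest is filed) is 2028-02-22; completed 2028-02-21, before the deadline.
Step 3: 7 days after 2028-02-21 (when the protest is served on the awardee) is 2028-02-28; 2028-02-22 is within that limit.
Step 4: the earliest permitted date is 11 days after 2028-02-22 (when the statement of grounds is filed), i.e. 2028-03-04; acted on 2028-02-28, 5 days prematurely.
The analysis stops there.

Step 4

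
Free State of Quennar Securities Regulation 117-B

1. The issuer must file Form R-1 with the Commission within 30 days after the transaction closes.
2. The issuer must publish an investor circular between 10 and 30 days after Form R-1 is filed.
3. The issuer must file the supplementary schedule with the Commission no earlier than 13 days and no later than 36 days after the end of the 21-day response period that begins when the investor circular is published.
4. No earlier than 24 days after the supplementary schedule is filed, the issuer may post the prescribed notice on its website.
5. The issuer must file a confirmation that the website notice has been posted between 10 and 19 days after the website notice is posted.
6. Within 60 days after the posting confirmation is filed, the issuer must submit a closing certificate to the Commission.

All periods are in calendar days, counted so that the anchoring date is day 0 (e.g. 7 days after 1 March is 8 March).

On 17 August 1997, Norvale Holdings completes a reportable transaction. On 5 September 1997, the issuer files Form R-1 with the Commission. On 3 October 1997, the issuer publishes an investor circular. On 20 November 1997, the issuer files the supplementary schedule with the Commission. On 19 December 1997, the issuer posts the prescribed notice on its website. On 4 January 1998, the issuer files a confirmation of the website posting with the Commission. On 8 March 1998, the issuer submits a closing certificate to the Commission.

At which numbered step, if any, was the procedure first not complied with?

(1) due by 17 August 1997 + 30 days = 16 September 1997; completed 5 September 1997, before the deadline.
(2) the permitted window runs from 5 September 1997 + 10 = 15 September 1997 to 5 September 1997 + 30 = 5 October 1997; done 3 October 1997 — within the window.
(3) the permitted window runs from 24 October 1997 + 13 = 6 November 1997 to 24 October 1997 + 36 = 29 November 1997; done 20 November 1997, which is between those dates.
(4) permitted from 20 November 1997 + 24 days = 14 December 1997 onward; 19 December 1997 is on or after that date.
(5) the permitted window runs from 19 December 1997 + 10 = 29 December 1997 to 19 December 1997 + 19 = 7 January 1998; done 4 January 1998, which is between those dates.
(6) due by 4 January 1998 + 60 days = 5 March 1998; not done until 8 March 1998, 3 days after the deadline.

Step 6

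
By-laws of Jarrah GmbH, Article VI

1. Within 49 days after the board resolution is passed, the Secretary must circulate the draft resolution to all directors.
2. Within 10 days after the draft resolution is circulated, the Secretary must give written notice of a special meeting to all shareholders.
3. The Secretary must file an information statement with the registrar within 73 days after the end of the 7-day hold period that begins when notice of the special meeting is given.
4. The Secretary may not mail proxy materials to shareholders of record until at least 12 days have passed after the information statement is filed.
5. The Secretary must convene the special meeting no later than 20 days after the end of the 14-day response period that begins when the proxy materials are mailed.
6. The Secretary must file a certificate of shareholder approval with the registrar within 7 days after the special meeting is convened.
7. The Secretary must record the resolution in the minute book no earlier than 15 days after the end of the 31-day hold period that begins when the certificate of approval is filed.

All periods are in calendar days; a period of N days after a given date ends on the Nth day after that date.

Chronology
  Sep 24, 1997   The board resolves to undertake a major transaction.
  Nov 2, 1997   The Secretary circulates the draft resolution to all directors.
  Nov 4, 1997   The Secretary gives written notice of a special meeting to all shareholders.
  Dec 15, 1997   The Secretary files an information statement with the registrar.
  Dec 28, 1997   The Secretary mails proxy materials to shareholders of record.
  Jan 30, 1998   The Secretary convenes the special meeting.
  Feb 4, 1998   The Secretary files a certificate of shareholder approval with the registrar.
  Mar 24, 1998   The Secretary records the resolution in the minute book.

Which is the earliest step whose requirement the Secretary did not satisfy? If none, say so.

None — every step was satisfied

Step 1 — counting 49 days from Sep 24, 1997 (when the board resolution is passed) gives a deadline of Nov 12, 1997; completed Nov 2, 1997, before the deadline.
Step 2 — counting 10 days from Nov 2, 1997 (when the draft resolution is circulated) gives a deadline of Nov 12, 1997; done Nov 4, 1997 — timely.
Step 3 — counting 73 days from Nov 11, 1997 (end of the 7-day hold period, which began when notice of the special meeting is given on Nov 4, 1997) gives a deadline of Jan 23, 1998; completed Dec 15, 1997, before the deadline.
Step 4 — must wait 12 days from Dec 15, 1997 (when the information statement is filed), so not before Dec 27, 1997; Dec 28, 1997 is on or after that date.
Step 5 — counting 20 days from Jan 11, 1998 (end of the 14-day response period, which began when the proxy materials are mailed on Dec 28, 1997) gives a deadline of Jan 31, 1998; done Jan 30, 1998 — timely.
Step 6 — counting 7 days from Jan 30, 1998 (when the special meeting is convened) gives a deadline of Feb 6, 1998; Feb 4, 1998 is within that limit.
Step 7 — must wait 15 days from Mar 7, 1998 (end of the 31-day hold period, which began when the certificate of approval is filed on Feb 4, 1998), so not before Mar 22, 1998; done Mar 24, 1998, after the minimum wait.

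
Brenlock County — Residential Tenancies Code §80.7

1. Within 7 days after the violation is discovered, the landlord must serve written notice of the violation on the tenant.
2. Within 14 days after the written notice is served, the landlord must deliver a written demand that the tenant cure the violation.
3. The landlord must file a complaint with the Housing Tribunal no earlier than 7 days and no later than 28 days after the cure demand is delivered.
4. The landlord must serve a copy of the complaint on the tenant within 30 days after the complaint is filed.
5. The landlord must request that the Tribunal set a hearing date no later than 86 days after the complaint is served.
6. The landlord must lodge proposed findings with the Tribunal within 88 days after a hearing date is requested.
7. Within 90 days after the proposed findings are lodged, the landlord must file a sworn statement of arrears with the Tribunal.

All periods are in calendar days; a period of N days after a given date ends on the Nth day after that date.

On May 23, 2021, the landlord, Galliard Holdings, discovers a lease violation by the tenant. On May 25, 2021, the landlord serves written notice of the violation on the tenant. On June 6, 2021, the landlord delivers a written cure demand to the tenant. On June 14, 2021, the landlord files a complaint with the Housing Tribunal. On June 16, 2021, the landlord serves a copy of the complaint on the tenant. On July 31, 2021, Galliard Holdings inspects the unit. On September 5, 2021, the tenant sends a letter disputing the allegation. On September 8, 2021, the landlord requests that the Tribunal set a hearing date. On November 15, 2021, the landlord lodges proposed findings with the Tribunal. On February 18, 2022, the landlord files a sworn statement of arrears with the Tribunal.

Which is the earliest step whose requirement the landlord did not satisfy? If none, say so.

(1) due by May 23, 2021 + 7 days = May 30, 2021; May 25, 2021 is within that limit.
(2) due by May 25, 2021 + 14 days = June 8, 2021; June 6, 2021 is within that limit.
(3) the permitted window runs from June 6, 2021 + 7 = June 13, 2021 to June 6, 2021 + 28 = July 4, 2021; done June 14, 2021 — within the window.
(4) due by June 14, 2021 + 30 days = July 14, 2021; completed June 16, 2021, before the deadline.
(5) due by June 16, 2021 + 86 days = September 10, 2021; done September 8, 2021 — timely.
(6) due by September 8, 2021 + 88 days = December 5, 2021; completed November 15, 2021, before the deadline.
(7) due by November 15, 2021 + 90 days = February 13, 2022; not done until February 18, 2022, 5 days after the deadline.

Step 7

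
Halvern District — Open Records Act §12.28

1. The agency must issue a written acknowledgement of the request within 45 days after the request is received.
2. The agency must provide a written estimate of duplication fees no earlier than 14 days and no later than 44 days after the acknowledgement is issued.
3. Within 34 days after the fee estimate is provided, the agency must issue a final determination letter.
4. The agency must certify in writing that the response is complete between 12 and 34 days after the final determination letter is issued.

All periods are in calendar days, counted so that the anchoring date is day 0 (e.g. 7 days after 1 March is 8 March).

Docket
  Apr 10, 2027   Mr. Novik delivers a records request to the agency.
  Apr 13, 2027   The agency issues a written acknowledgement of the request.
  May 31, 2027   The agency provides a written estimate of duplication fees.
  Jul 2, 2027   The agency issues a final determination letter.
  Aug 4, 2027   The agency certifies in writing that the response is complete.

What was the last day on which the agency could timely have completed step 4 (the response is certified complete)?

Aug 5, 2027

Step 4 runs from Jul 2, 2027, when the final determination letter is issued. The window is 12–34 days after Jul 2, 2027; it closes on Aug 5, 2027.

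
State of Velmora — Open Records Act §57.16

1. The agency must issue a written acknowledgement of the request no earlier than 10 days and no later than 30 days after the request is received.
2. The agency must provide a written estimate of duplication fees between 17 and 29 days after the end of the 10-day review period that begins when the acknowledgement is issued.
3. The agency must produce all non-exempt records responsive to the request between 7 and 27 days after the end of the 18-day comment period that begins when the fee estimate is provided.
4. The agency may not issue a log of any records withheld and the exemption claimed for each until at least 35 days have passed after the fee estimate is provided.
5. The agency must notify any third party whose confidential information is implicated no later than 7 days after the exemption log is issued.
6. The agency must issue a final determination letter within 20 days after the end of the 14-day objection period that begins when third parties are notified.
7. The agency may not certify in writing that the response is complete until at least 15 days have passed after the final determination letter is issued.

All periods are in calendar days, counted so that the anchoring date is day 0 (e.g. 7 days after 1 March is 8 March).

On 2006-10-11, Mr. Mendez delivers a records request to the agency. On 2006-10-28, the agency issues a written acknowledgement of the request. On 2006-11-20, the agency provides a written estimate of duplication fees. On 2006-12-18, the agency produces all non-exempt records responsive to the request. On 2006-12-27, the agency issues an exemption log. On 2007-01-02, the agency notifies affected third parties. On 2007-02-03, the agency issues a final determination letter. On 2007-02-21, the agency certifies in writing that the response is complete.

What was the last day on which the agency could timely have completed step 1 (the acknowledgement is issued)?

Step 1 runs from 2006-10-11, when the request is received. The window is 10–30 days after 2006-10-11; it closes on 2006-11-10.

2006-11-10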